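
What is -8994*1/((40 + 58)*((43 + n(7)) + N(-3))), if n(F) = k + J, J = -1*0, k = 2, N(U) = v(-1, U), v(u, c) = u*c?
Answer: -1499/784 ≈ -1.9120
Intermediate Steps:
v(u, c) = c*u
N(U) = -U (N(U) = U*(-1) = -U)
J = 0
n(F) = 2 (n(F) = 2 + 0 = 2)
-8994*1/((40 + 58)*((43 + n(7)) + N(-3))) = -8994*1/((40 + 58)*((43 + 2) - 1*(-3))) = -8994*1/(98*(45 + 3)) = -8994/(98*48) = -8994/4704 = -8994*1/4704 = -1499/784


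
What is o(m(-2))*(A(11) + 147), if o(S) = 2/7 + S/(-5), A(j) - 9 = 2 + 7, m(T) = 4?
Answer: -594/7 ≈ -84.857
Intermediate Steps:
A(j) = 18 (A(j) = 9 + (2 + 7) = 9 + 9 = 18)
o(S) = 2/7 - S/5 (o(S) = 2*(⅐) + S*(-⅕) = 2/7 - S/5)
o(m(-2))*(A(11) + 147) = (2/7 - ⅕*4)*(18 + 147) = (2/7 - ⅘)*165 = -18/35*165 = -594/7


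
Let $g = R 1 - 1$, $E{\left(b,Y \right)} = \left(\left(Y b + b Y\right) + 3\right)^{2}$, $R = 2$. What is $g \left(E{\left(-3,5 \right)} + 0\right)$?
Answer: $729$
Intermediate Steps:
$E{\left(b,Y \right)} = \left(3 + 2 Y b\right)^{2}$ ($E{\left(b,Y \right)} = \left(\left(Y b + Y b\right) + 3\right)^{2} = \left(2 Y b + 3\right)^{2} = \left(3 + 2 Y b\right)^{2}$)
$g = 1$ ($g = 2 \cdot 1 - 1 = 2 - 1 = 1$)
$g \left(E{\left(-3,5 \right)} + 0\right) = 1 \left(\left(3 + 2 \cdot 5 \left(-3\right)\right)^{2} + 0\right) = 1 \left(\left(3 - 30\right)^{2} + 0\right) = 1 \left(\left(-27\right)^{2} + 0\right) = 1 \left(729 + 0\right) = 1 \cdot 729 = 729$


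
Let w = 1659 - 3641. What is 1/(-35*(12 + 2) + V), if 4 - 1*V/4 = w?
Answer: 1/7454 ≈ 0.00013416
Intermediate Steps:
w = -1982
V = 7944 (V = 16 - 4*(-1982) = 16 + 7928 = 7944)
1/(-35*(12 + 2) + V) = 1/(-35*(12 + 2) + 7944) = 1/(-35*14 + 7944) = 1/(-490 + 7944) = 1/7454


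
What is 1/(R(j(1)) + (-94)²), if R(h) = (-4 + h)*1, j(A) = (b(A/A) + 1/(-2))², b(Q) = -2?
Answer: 4/35353 ≈ 0.00011314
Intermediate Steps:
j(A) = 25/4 (j(A) = (-2 + 1/(-2))² = (-2 - ½)² = (-5/2)² = 25/4)
R(h) = -4 + h
1/(R(j(1)) + (-94)²) = 1/((-4 + 25/4) + (-94)²) = 1/(9/4 + 8836) = 1/(35353/4) = 4/35353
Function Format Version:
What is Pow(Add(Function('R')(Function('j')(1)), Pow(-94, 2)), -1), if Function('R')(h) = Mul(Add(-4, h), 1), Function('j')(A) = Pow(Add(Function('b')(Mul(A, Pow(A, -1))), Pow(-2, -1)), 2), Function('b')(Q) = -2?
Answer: Rational(4, 35353) ≈ 0.00011314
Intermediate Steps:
Function('j')(A) = Rational(25, 4) (Function('j')(A) = Pow(Add(-2, Pow(-2, -1)), 2) = Pow(Add(-2, Rational(-1, 2)), 2) = Pow(Rational(-5, 2), 2) = Rational(25, 4))
Function('R')(h) = Add(-4, h)
Pow(Add(Function('R')(Function('j')(1)), Pow(-94, 2)), -1) = Pow(Add(Add(-4, Rational(25, 4)), Pow(-94, 2)), -1) = Pow(Add(Rational(9, 4), 8836), -1) = Pow(Rational(35353, 4), -1) = Rational(4, 35353)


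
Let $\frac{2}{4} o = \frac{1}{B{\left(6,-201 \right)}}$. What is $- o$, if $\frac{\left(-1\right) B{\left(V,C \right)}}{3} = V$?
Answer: $\frac{1}{9} \approx 0.11111$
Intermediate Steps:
$B{\left(V,C \right)} = - 3 V$
$o = - \frac{1}{9}$ ($o = \frac{2}{\left(-3\right) 6} = \frac{2}{-18} = 2 \left(- \frac{1}{18}\right) = - \frac{1}{9} \approx -0.11111$)
$- o = \left(-1\right) \left(- \frac{1}{9}\right) = \frac{1}{9}$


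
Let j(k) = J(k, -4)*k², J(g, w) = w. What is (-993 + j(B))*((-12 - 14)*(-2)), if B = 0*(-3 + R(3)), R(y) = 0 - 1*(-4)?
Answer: -51636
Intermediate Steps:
R(y) = 4 (R(y) = 0 + 4 = 4)
B = 0 (B = 0*(-3 + 4) = 0*1 = 0)
j(k) = -4*k²
(-993 + j(B))*((-12 - 14)*(-2)) = (-993 - 4*0²)*((-12 - 14)*(-2)) = (-993 - 4*0)*(-26*(-2)) = (-993 + 0)*52 = -993*52 = -51636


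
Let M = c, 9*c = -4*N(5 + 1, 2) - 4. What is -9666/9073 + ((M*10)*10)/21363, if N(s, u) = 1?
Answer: -1865711222/1744438491 ≈ -1.0695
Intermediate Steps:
c = -8/9 (c = (-4*1 - 4)/9 = (-4 - 4)/9 = (⅑)*(-8) = -8/9 ≈ -0.88889)
M = -8/9 ≈ -0.88889
-9666/9073 + ((M*10)*10)/21363 = -9666/9073 + (-8/9*10*10)/21363 = -9666*1/9073 - 80/9*10*(1/21363) = -9666/9073 - 800/9*1/21363 = -9666/9073 - 800/192267 = -1865711222/1744438491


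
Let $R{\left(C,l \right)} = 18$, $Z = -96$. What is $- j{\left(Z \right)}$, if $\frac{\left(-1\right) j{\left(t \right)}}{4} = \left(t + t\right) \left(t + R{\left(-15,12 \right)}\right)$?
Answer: $59904$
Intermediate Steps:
$j{\left(t \right)} = - 8 t \left(18 + t\right)$ ($j{\left(t \right)} = - 4 \left(t + t\right) \left(t + 18\right) = - 4 \cdot 2 t \left(18 + t\right) = - 8 t \left(18 + t\right)$)
$- j{\left(Z \right)} = - \left(-8\right) \left(-96\right) \left(18 - 96\right) = - \left(-8\right) \left(-96\right) \left(-78\right) = \left(-1\right) \left(-59904\right) = 59904$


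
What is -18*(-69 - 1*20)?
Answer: 1602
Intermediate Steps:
-18*(-69 - 1*20) = -18*(-69 - 20) = -18*(-89) = 1602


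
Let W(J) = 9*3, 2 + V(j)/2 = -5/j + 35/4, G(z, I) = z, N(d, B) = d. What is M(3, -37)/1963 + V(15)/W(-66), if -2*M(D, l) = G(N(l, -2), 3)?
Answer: 77074/159003 ≈ 0.48473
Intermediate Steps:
M(D, l) = -l/2
V(j) = 27/2 - 10/j (V(j) = -4 + 2*(-5/j + 35/4) = -4 + 2*(35/4 - 5/j) = -4 + (35/2 - 10/j) = 27/2 - 10/j)
W(J) = 27
M(3, -37)/1963 + V(15)/W(-66) = -½*(-37)/1963 + (27/2 - 10/15)/27 = (37/2)*(1/1963) + (27/2 - 10*1/15)*(1/27) = 37/3926 + (27/2 - ⅔)*(1/27) = 37/3926 + (77/6)*(1/27) = 37/3926 + 77/162 = 77074/159003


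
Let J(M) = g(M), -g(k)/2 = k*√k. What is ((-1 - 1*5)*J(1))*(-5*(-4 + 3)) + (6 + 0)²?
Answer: 96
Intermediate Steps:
g(k) = -2*k^(3/2) (g(k) = -2*k*√k = -2*k^(3/2))
J(M) = -2*M^(3/2)
((-1 - 1*5)*J(1))*(-5*(-4 + 3)) + (6 + 0)² = ((-1 - 1*5)*(-2*1^(3/2)))*(-5*(-4 + 3)) + (6 + 0)² = ((-1 - 5)*(-2*1))*(-5*(-1)) + 6² = -6*(-2)*5 + 36 = 12*5 + 36 = 60 + 36 = 96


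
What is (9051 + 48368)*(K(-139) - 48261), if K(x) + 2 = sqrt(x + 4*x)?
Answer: -2771213197 + 57419*I*sqrt(695) ≈ -2.7712e+9 + 1.5137e+6*I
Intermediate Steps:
K(x) = -2 + sqrt(5)*sqrt(x) (K(x) = -2 + sqrt(x + 4*x) = -2 + sqrt(5*x) = -2 + sqrt(5)*sqrt(x))
(9051 + 48368)*(K(-139) - 48261) = (9051 + 48368)*((-2 + sqrt(5)*sqrt(-139)) - 48261) = 57419*((-2 + sqrt(5)*(I*sqrt(139))) - 48261) = 57419*((-2 + I*sqrt(695)) - 48261) = 57419*(-48263 + I*sqrt(695)) = -2771213197 + 57419*I*sqrt(695)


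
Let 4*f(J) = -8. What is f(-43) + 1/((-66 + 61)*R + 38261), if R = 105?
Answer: -75471/37736 ≈ -2.0000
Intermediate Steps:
f(J) = -2 (f(J) = (¼)*(-8) = -2)
f(-43) + 1/((-66 + 61)*R + 38261) = -2 + 1/((-66 + 61)*105 + 38261) = -2 + 1/(-5*105 + 38261) = -2 + 1/(-525 + 38261) = -2 + 1/37736 = -75471/37736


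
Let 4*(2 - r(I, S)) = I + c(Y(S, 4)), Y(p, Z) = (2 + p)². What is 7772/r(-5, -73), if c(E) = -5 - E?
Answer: 31088/5059 ≈ 6.1451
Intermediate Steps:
r(I, S) = 13/4 - I/4 + (2 + S)²/4 (r(I, S) = 2 - (I + (-5 - (2 + S)²))/4 = 2 - (-5 + I - (2 + S)²)/4 = 2 + (5/4 - I/4 + (2 + S)²/4) = 13/4 - I/4 + (2 + S)²/4)
7772/r(-5, -73) = 7772/(13/4 - ¼*(-5) + (2 - 73)²/4) = 7772/(13/4 + 5/4 + (¼)*(-71)²) = 7772/(13/4 + 5/4 + (¼)*5041) = 7772/(13/4 + 5/4 + 5041/4) = 7772/(5059/4) = 7772*(4/5059) = 31088/5059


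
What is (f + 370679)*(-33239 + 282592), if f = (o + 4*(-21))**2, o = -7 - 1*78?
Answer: 99551691720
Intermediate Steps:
o = -85 (o = -7 - 78 = -85)
f = 28561 (f = (-85 + 4*(-21))**2 = (-85 - 84)**2 = (-169)**2 = 28561)
(f + 370679)*(-33239 + 282592) = (28561 + 370679)*(-33239 + 282592) = 399240*249353 = 99551691720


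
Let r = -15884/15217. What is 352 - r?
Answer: 5372268/15217 ≈ 353.04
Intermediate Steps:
r = -15884/15217 (r = -15884*1/15217 = -15884/15217 ≈ -1.0438)
352 - r = 352 - 1*(-15884/15217) = 352 + 15884/15217 = 5372268/15217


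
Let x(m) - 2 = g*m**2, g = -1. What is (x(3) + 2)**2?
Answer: 25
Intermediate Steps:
x(m) = 2 - m**2
(x(3) + 2)**2 = ((2 - 1*3**2) + 2)**2 = ((2 - 1*9) + 2)**2 = ((2 - 9) + 2)**2 = (-7 + 2)**2 = (-5)**2 = 25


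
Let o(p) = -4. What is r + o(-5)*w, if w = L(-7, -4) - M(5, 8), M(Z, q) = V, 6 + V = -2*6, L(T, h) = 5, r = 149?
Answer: 57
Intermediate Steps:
V = -18 (V = -6 - 2*6 = -6 - 12 = -18)
M(Z, q) = -18
w = 23 (w = 5 - 1*(-18) = 5 + 18 = 23)
r + o(-5)*w = 149 - 4*23 = 149 - 92 = 57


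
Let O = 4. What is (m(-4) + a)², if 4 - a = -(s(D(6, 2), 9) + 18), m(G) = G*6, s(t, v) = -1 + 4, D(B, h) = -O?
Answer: 1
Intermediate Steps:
D(B, h) = -4 (D(B, h) = -1*4 = -4)
s(t, v) = 3
m(G) = 6*G
a = 25 (a = 4 - (-1)*(3 + 18) = 4 - (-1)*21 = 4 - 1*(-21) = 4 + 21 = 25)
(m(-4) + a)² = (6*(-4) + 25)² = (-24 + 25)² = 1² = 1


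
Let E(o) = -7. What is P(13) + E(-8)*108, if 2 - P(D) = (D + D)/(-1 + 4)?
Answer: -2288/3 ≈ -762.67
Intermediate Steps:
P(D) = 2 - 2*D/3 (P(D) = 2 - (D + D)/(-1 + 4) = 2 - 2*D/3)
P(13) + E(-8)*108 = (2 - ⅔*13) - 7*108 = (2 - 26/3) - 756 = -20/3 - 756 = -2288/3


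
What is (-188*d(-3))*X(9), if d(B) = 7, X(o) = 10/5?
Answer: -2632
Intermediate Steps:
X(o) = 2 (X(o) = 10*(⅕) = 2)
(-188*d(-3))*X(9) = -188*7*2 = -1316*2 = -2632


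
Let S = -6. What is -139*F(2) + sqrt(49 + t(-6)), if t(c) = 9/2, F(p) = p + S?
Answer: 556 + sqrt(214)/2 ≈ 563.31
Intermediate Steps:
F(p) = -6 + p (F(p) = p - 6 = -6 + p)
t(c) = 9/2 (t(c) = 9*(1/2) = 9/2)
-139*F(2) + sqrt(49 + t(-6)) = -139*(-6 + 2) + sqrt(49 + 9/2) = -139*(-4) + sqrt(107/2) = 556 + sqrt(214)/2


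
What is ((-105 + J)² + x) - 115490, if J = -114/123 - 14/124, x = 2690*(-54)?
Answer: -1612246143191/6461764 ≈ -2.4951e+5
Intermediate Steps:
x = -145260
J = -2643/2542 (J = -114*1/123 - 14*1/124 = -38/41 - 7/62 = -2643/2542 ≈ -1.0397)
((-105 + J)² + x) - 115490 = ((-105 - 2643/2542)² - 145260) - 115490 = ((-269553/2542)² - 145260) - 115490 = (72658819809/6461764 - 145260) - 115490 = -865977018831/6461764 - 115490 = -1612246143191/6461764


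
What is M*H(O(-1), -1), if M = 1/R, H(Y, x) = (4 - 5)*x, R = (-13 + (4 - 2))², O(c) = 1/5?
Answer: 1/121 ≈ 0.0082645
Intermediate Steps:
O(c) = ⅕
R = 121 (R = (-13 + 2)² = (-11)² = 121)
H(Y, x) = -x
M = 1/121 ≈ 0.0082645
M*H(O(-1), -1) = (-1*(-1))/121 = (1/121)*1 = 1/121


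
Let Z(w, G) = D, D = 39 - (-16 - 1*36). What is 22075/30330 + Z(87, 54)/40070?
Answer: 44365264/60766155 ≈ 0.73010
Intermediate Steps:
D = 91 (D = 39 - (-16 - 36) = 39 - 1*(-52) = 39 + 52 = 91)
Z(w, G) = 91
22075/30330 + Z(87, 54)/40070 = 22075/30330 + 91/40070 = 22075*(1/30330) + 91*(1/40070) = 4415/6066 + 91/40070 = 44365264/60766155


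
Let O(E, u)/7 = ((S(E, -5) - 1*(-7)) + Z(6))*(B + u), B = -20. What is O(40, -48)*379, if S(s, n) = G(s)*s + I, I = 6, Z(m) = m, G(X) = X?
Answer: -292074076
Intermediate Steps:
S(s, n) = 6 + s**2 (S(s, n) = s*s + 6 = s**2 + 6 = 6 + s**2)
O(E, u) = 7*(-20 + u)*(19 + E**2) (O(E, u) = 7*((((6 + E**2) - 1*(-7)) + 6)*(-20 + u)) = 7*((((6 + E**2) + 7) + 6)*(-20 + u)) = 7*(((13 + E**2) + 6)*(-20 + u)) = 7*((19 + E**2)*(-20 + u)) = 7*((-20 + u)*(19 + E**2)) = 7*(-20 + u)*(19 + E**2))
O(40, -48)*379 = (-2660 - 140*40**2 + 133*(-48) + 7*(-48)*40**2)*379 = (-2660 - 140*1600 - 6384 + 7*(-48)*1600)*379 = (-2660 - 224000 - 6384 - 537600)*379 = -770644*379 = -292074076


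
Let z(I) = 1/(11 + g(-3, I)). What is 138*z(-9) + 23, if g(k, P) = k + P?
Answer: -115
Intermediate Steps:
g(k, P) = P + k
z(I) = 1/(8 + I) (z(I) = 1/(11 + (I - 3)) = 1/(11 + (-3 + I)) = 1/(8 + I))
138*z(-9) + 23 = 138/(8 - 9) + 23 = 138/(-1) + 23 = 138*(-1) + 23 = -138 + 23 = -115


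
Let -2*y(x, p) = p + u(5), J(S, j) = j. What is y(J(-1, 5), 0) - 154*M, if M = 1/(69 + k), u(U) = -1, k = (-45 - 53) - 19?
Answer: 89/24 ≈ 3.7083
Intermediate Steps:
k = -117 (k = -98 - 19 = -117)
M = -1/48 (M = 1/(69 - 117) = 1/(-48) = -1/48 ≈ -0.020833)
y(x, p) = ½ - p/2 (y(x, p) = -(p - 1)/2 = -(-1 + p)/2 = ½ - p/2)
y(J(-1, 5), 0) - 154*M = (½ - ½*0) - 154*(-1/48) = (½ + 0) + 77/24 = ½ + 77/24 = 89/24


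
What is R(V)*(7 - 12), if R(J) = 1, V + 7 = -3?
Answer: -5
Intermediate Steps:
V = -10 (V = -7 - 3 = -10)
R(V)*(7 - 12) = 1*(7 - 12) = 1*(-5) = -5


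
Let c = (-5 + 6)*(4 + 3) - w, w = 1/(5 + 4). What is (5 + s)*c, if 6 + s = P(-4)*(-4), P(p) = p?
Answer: 310/3 ≈ 103.33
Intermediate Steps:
s = 10 (s = -6 - 4*(-4) = -6 + 16 = 10)
w = 1/9 ≈ 0.11111
c = 62/9 (c = (-5 + 6)*(4 + 3) - 1*1/9 = 1*7 - 1/9 = 7 - 1/9 = 62/9 ≈ 6.8889)
(5 + s)*c = (5 + 10)*(62/9) = 15*(62/9) = 310/3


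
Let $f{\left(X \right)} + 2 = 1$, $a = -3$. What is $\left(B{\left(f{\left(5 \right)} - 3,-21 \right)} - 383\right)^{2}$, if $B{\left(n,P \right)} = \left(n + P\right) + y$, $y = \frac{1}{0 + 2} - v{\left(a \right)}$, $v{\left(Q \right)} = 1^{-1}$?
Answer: $\frac{667489}{4} \approx 1.6687 \cdot 10^{5}$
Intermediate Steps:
$f{\left(X \right)} = -1$ ($f{\left(X \right)} = -2 + 1 = -1$)
$v{\left(Q \right)} = 1$
$y = - \frac{1}{2}$ ($y = \frac{1}{0 + 2} - 1 = \frac{1}{2} - 1 = - \frac{1}{2} \approx -0.5$)
$B{\left(n,P \right)} = - \frac{1}{2} + P + n$ ($B{\left(n,P \right)} = \left(n + P\right) - \frac{1}{2} = \left(P + n\right) - \frac{1}{2} = - \frac{1}{2} + P + n$)
$\left(B{\left(f{\left(5 \right)} - 3,-21 \right)} - 383\right)^{2} = \left(\left(- \frac{1}{2} - 21 - 4\right) - 383\right)^{2} = \left(- \frac{51}{2} - 383\right)^{2} = \left(- \frac{817}{2}\right)^{2} = \frac{667489}{4}$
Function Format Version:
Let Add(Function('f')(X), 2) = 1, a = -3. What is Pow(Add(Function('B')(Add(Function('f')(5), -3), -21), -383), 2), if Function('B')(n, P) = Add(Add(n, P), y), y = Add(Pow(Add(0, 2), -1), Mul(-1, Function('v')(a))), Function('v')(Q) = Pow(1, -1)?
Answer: Rational(667489, 4) ≈ 1.6687e+5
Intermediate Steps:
Function('f')(X) = -1 (Function('f')(X) = Add(-2, 1) = -1)
Function('v')(Q) = 1
y = Rational(-1, 2) (y = Add(Pow(Add(0, 2), -1), Mul(-1, 1)) = Add(Pow(2, -1), -1) = Add(Rational(1, 2), -1) = Rational(-1, 2) ≈ -0.50000)
Function('B')(n, P) = Add(Rational(-1, 2), P, n) (Function('B')(n, P) = Add(Add(n, P), Rational(-1, 2)) = Add(Add(P, n), Rational(-1, 2)) = Add(Rational(-1, 2), P, n))
Pow(Add(Function('B')(Add(Function('f')(5), -3), -21), -383), 2) = Pow(Add(Add(Rational(-1, 2), -21, Add(-1, -3)), -383), 2) = Pow(Add(Add(Rational(-1, 2), -21, -4), -383), 2) = Pow(Add(Rational(-51, 2), -383), 2) = Pow(Rational(-817, 2), 2) = Rational(667489, 4)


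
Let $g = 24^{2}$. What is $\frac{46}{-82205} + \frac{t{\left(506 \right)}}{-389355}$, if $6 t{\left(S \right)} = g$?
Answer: $- \frac{1720134}{2133795185} \approx -0.00080614$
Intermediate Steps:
$g = 576$
$t{\left(S \right)} = 96$ ($t{\left(S \right)} = \frac{1}{6} \cdot 576 = 96$)
$\frac{46}{-82205} + \frac{t{\left(506 \right)}}{-389355} = \frac{46}{-82205} + \frac{96}{-389355} = 46 \left(- \frac{1}{82205}\right) + 96 \left(- \frac{1}{389355}\right) = - \frac{46}{82205} - \frac{32}{129785} = - \frac{1720134}{2133795185}$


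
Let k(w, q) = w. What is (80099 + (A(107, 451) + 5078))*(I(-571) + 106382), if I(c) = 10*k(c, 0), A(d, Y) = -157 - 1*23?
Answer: 8556817984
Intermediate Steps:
A(d, Y) = -180 (A(d, Y) = -157 - 23 = -180)
I(c) = 10*c
(80099 + (A(107, 451) + 5078))*(I(-571) + 106382) = (80099 + (-180 + 5078))*(10*(-571) + 106382) = (80099 + 4898)*(-5710 + 106382) = 84997*100672 = 8556817984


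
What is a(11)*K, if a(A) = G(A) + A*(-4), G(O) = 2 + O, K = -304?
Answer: 9424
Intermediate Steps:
a(A) = 2 - 3*A (a(A) = (2 + A) + A*(-4) = (2 + A) - 4*A = 2 - 3*A)
a(11)*K = (2 - 3*11)*(-304) = (2 - 33)*(-304) = -31*(-304) = 9424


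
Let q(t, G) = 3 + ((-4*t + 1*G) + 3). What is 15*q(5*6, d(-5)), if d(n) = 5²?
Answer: -1335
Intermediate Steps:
d(n) = 25
q(t, G) = 6 + G - 4*t (q(t, G) = 3 + ((-4*t + G) + 3) = 3 + ((G - 4*t) + 3) = 3 + (3 + G - 4*t) = 6 + G - 4*t)
15*q(5*6, d(-5)) = 15*(6 + 25 - 20*6) = 15*(6 + 25 - 4*30) = 15*(6 + 25 - 120) = 15*(-89) = -1335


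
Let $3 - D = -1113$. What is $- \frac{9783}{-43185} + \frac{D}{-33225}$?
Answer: $\frac{6152127}{31884925} \approx 0.19295$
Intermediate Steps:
$D = 1116$ ($D = 3 - -1113 = 3 + 1113 = 1116$)
$- \frac{9783}{-43185} + \frac{D}{-33225} = - \frac{9783}{-43185} + \frac{1116}{-33225} = \left(-9783\right) \left(- \frac{1}{43185}\right) + 1116 \left(- \frac{1}{33225}\right) = \frac{3261}{14395} - \frac{372}{11075} = \frac{6152127}{31884925}$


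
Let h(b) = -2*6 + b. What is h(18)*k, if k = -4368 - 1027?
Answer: -32370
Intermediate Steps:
k = -5395
h(b) = -12 + b
h(18)*k = (-12 + 18)*(-5395) = 6*(-5395) = -32370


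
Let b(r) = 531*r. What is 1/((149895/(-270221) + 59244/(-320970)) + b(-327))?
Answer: -14455472395/2510015547045794 ≈ -5.7591e-6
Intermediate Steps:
1/((149895/(-270221) + 59244/(-320970)) + b(-327)) = 1/((149895/(-270221) + 59244/(-320970)) + 531*(-327)) = 1/((149895*(-1/270221) + 59244*(-1/320970)) - 173637) = 1/((-149895/270221 - 9874/53495) - 173637) = 1/(-10686795179/14455472395 - 173637) = 1/(-2510015547045794/14455472395) = -14455472395/2510015547045794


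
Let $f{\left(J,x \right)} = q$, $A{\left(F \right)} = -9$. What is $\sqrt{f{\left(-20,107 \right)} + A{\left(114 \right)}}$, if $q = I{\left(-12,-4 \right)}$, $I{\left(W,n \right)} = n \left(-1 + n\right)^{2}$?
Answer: $i \sqrt{109} \approx 10.44 i$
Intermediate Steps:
$q = -100$ ($q = - 4 \left(-1 - 4\right)^{2} = - 4 \left(-5\right)^{2} = \left(-4\right) 25 = -100$)
$f{\left(J,x \right)} = -100$
$\sqrt{f{\left(-20,107 \right)} + A{\left(114 \right)}} = \sqrt{-100 - 9} = \sqrt{-109} = i \sqrt{109}$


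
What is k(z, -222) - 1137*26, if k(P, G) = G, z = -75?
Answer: -29784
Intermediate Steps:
k(z, -222) - 1137*26 = -222 - 1137*26 = -222 - 1*29562 = -222 - 29562 = -29784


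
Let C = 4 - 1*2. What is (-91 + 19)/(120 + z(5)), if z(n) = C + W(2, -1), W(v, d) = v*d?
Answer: -⅗ ≈ -0.60000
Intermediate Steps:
W(v, d) = d*v
C = 2 (C = 4 - 2 = 2)
z(n) = 0 (z(n) = 2 - 1*2 = 2 - 2 = 0)
(-91 + 19)/(120 + z(5)) = (-91 + 19)/(120 + 0) = -72/120 = (1/120)*(-72) = -⅗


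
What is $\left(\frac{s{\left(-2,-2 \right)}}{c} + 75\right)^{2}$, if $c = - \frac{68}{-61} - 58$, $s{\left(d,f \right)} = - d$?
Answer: $\frac{16916644096}{3010225} \approx 5619.7$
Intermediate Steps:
$c = - \frac{3470}{61}$ ($c = \left(-68\right) \left(- \frac{1}{61}\right) - 58 = \frac{68}{61} - 58 = - \frac{3470}{61} \approx -56.885$)
$\left(\frac{s{\left(-2,-2 \right)}}{c} + 75\right)^{2} = \left(\frac{\left(-1\right) \left(-2\right)}{- \frac{3470}{61}} + 75\right)^{2} = \left(2 \left(- \frac{61}{3470}\right) + 75\right)^{2} = \left(- \frac{61}{1735} + 75\right)^{2} = \left(\frac{130064}{1735}\right)^{2} = \frac{16916644096}{3010225}$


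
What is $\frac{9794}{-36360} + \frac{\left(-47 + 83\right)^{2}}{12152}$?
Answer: $- \frac{4493383}{27615420} \approx -0.16271$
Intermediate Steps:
$\frac{9794}{-36360} + \frac{\left(-47 + 83\right)^{2}}{12152} = 9794 \left(- \frac{1}{36360}\right) + 36^{2} \cdot \frac{1}{12152} = - \frac{4897}{18180} + 1296 \cdot \frac{1}{12152} = - \frac{4897}{18180} + \frac{162}{1519} = - \frac{4493383}{27615420}$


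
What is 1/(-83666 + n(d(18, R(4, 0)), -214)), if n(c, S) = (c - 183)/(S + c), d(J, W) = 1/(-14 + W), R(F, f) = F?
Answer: -2141/179127075 ≈ -1.1952e-5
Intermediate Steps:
n(c, S) = (-183 + c)/(S + c)
1/(-83666 + n(d(18, R(4, 0)), -214)) = 1/(-83666 + (-183 + 1/(-14 + 4))/(-214 + 1/(-14 + 4))) = 1/(-83666 + (-183 + 1/(-10))/(-214 + 1/(-10))) = 1/(-83666 + (-183 - ⅒)/(-214 - ⅒)) = 1/(-83666 - 1831/10/(-2141/10)) = 1/(-83666 - 10/2141*(-1831/10)) = 1/(-83666 + 1831/2141) = 1/(-179127075/2141) = -2141/179127075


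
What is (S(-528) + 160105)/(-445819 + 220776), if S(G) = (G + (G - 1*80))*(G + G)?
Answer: -1359721/225043 ≈ -6.0421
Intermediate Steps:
S(G) = 2*G*(-80 + 2*G) (S(G) = (G + (G - 80))*(2*G) = (G + (-80 + G))*(2*G) = (-80 + 2*G)*(2*G) = 2*G*(-80 + 2*G))
(S(-528) + 160105)/(-445819 + 220776) = (4*(-528)*(-40 - 528) + 160105)/(-445819 + 220776) = (4*(-528)*(-568) + 160105)/(-225043) = (1199616 + 160105)*(-1/225043) = 1359721*(-1/225043) = -1359721/225043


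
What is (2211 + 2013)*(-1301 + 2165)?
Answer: 3649536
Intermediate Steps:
(2211 + 2013)*(-1301 + 2165) = 4224*864 = 3649536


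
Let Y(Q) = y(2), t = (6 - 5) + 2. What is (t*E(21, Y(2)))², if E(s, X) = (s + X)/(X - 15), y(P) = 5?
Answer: 1521/25 ≈ 60.840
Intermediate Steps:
t = 3 (t = 1 + 2 = 3)
Y(Q) = 5
E(s, X) = (X + s)/(-15 + X)
(t*E(21, Y(2)))² = (3*((5 + 21)/(-15 + 5)))² = (3*(26/(-10)))² = (3*(-⅒*26))² = (3*(-13/5))² = (-39/5)² = 1521/25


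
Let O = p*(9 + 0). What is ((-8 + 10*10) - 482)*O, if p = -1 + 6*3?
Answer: -59670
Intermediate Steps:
p = 17 (p = -1 + 18 = 17)
O = 153 (O = 17*(9 + 0) = 17*9 = 153)
((-8 + 10*10) - 482)*O = ((-8 + 10*10) - 482)*153 = ((-8 + 100) - 482)*153 = (92 - 482)*153 = -390*153 = -59670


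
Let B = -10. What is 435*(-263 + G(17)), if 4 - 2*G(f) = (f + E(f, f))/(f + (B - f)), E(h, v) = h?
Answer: -225591/2 ≈ -1.1280e+5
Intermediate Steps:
G(f) = 2 + f/10 (G(f) = 2 - (f + f)/(2*(f + (-10 - f))) = 2 - 2*f/(2*(-10)) = 2 - 2*f*(-1)/(2*10) = 2 - (-1)*f/10 = 2 + f/10)
435*(-263 + G(17)) = 435*(-263 + (2 + (1/10)*17)) = 435*(-263 + (2 + 17/10)) = 435*(-263 + 37/10) = 435*(-2593/10) = -225591/2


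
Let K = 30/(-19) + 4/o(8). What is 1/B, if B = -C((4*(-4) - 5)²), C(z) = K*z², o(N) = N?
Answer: 38/7973721 ≈ 4.7657e-6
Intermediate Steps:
K = -41/38 (K = 30/(-19) + 4/8 = 30*(-1/19) + 4*(⅛) = -30/19 + ½ = -41/38 ≈ -1.0789)
C(z) = -41*z²/38
B = 7973721/38 (B = -(-41)*((4*(-4) - 5)²)²/38 = -(-41)*((-16 - 5)²)²/38 = -(-41)*((-21)²)²/38 = -(-41)*441²/38 = -(-41)*194481/38 = -1*(-7973721/38) = 7973721/38 ≈ 2.0983e+5)
1/B = 1/(7973721/38) = 38/7973721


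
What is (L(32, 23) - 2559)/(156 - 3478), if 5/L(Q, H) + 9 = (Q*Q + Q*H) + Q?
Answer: 2281346/2961563 ≈ 0.77032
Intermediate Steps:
L(Q, H) = 5/(-9 + Q + Q² + H*Q) (L(Q, H) = 5/(-9 + ((Q*Q + Q*H) + Q)) = 5/(-9 + ((Q² + H*Q) + Q)) = 5/(-9 + (Q + Q² + H*Q)) = 5/(-9 + Q + Q² + H*Q))
(L(32, 23) - 2559)/(156 - 3478) = (5/(-9 + 32 + 32² + 23*32) - 2559)/(156 - 3478) = (5/(-9 + 32 + 1024 + 736) - 2559)/(-3322) = (5/1783 - 2559)*(-1/3322) = -4562692/1783*(-1/3322) = 2281346/2961563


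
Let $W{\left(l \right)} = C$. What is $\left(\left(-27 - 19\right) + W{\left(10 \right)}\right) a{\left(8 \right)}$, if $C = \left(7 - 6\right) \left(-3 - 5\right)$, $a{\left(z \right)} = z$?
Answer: $-432$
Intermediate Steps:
$C = -8$ ($C = 1 \left(-8\right) = -8$)
$W{\left(l \right)} = -8$
$\left(\left(-27 - 19\right) + W{\left(10 \right)}\right) a{\left(8 \right)} = \left(\left(-27 - 19\right) - 8\right) 8 = \left(-46 - 8\right) 8 = \left(-54\right) 8 = -432$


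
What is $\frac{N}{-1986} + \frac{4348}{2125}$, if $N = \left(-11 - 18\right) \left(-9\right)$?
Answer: $\frac{2693501}{1406750} \approx 1.9147$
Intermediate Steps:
$N = 261$ ($N = \left(-29\right) \left(-9\right) = 261$)
$\frac{N}{-1986} + \frac{4348}{2125} = \frac{261}{-1986} + \frac{4348}{2125} = 261 \left(- \frac{1}{1986}\right) + 4348 \cdot \frac{1}{2125} = - \frac{87}{662} + \frac{4348}{2125} = \frac{2693501}{1406750}$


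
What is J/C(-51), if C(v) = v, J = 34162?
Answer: -34162/51 ≈ -669.84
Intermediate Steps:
J/C(-51) = 34162/(-51) = 34162*(-1/51) = -34162/51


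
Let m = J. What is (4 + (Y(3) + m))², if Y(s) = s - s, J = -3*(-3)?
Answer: 169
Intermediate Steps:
J = 9
Y(s) = 0
m = 9
(4 + (Y(3) + m))² = (4 + (0 + 9))² = (4 + 9)² = 13² = 169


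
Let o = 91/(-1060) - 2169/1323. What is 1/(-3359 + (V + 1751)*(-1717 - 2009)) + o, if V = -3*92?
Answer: -1478391005753/856886746380 ≈ -1.7253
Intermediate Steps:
V = -276
o = -268837/155820 (o = 91*(-1/1060) - 2169*1/1323 = -91/1060 - 241/147 = -268837/155820 ≈ -1.7253)
1/(-3359 + (V + 1751)*(-1717 - 2009)) + o = 1/(-3359 + (-276 + 1751)*(-1717 - 2009)) - 268837/155820 = 1/(-3359 + 1475*(-3726)) - 268837/155820 = 1/(-3359 - 5495850) - 268837/155820 = 1/(-5499209) - 268837/155820 = -1/5499209 - 268837/155820 = -1478391005753/856886746380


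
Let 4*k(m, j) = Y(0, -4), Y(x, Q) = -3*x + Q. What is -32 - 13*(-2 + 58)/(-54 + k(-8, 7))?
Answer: -1032/55 ≈ -18.764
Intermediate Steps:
Y(x, Q) = Q - 3*x
k(m, j) = -1 (k(m, j) = (-4 - 3*0)/4 = (-4 + 0)/4 = (1/4)*(-4) = -1)
-32 - 13*(-2 + 58)/(-54 + k(-8, 7)) = -32 - 13*(-2 + 58)/(-54 - 1) = -32 - 728/(-55) = -32 - 728*(-1)/55 = -32 - 13*(-56/55) = -32 + 728/55 = -1032/55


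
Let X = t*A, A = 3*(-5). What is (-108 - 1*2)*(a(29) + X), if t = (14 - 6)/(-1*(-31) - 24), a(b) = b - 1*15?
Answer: 2420/7 ≈ 345.71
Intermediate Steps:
a(b) = -15 + b (a(b) = b - 15 = -15 + b)
A = -15
t = 8/7 (t = 8/(31 - 24) = 8/7 ≈ 1.1429)
X = -120/7 (X = (8/7)*(-15) = -120/7 ≈ -17.143)
(-108 - 1*2)*(a(29) + X) = (-108 - 1*2)*((-15 + 29) - 120/7) = (-108 - 2)*(14 - 120/7) = -110*(-22/7) = 2420/7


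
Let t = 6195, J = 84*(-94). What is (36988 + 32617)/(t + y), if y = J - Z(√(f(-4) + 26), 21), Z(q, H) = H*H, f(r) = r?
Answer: -69605/2142 ≈ -32.495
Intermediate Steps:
Z(q, H) = H²
J = -7896
y = -8337 (y = -7896 - 1*21² = -7896 - 1*441 = -7896 - 441 = -8337)
(36988 + 32617)/(t + y) = (36988 + 32617)/(6195 - 8337) = 69605/(-2142) = 69605*(-1/2142) = -69605/2142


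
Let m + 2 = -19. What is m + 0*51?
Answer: -21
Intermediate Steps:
m = -21 (m = -2 - 19 = -21)
m + 0*51 = -21 + 0*51 = -21 + 0 = -21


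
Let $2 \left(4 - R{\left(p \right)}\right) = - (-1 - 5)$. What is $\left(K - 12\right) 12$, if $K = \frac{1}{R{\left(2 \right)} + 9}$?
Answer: $- \frac{714}{5} \approx -142.8$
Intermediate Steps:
$R{\left(p \right)} = 1$ ($R{\left(p \right)} = 4 - \frac{\left(-1\right) \left(-1 - 5\right)}{2} = 4 - \frac{\left(-1\right) \left(-6\right)}{2} = 4 - 3 = 1$)
$K = \frac{1}{10}$ ($K = \frac{1}{1 + 9} = \frac{1}{10} \approx 0.1$)
$\left(K - 12\right) 12 = \left(\frac{1}{10} - 12\right) 12 = \left(- \frac{119}{10}\right) 12 = - \frac{714}{5}$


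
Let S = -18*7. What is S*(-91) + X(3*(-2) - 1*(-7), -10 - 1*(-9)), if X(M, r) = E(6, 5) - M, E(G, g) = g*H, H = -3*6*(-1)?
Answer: 11555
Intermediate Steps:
S = -126
H = 18 (H = -18*(-1) = 18)
E(G, g) = 18*g (E(G, g) = g*18 = 18*g)
X(M, r) = 90 - M (X(M, r) = 18*5 - M = 90 - M)
S*(-91) + X(3*(-2) - 1*(-7), -10 - 1*(-9)) = -126*(-91) + (90 - (3*(-2) - 1*(-7))) = 11466 + (90 - (-6 + 7)) = 11466 + (90 - 1*1) = 11466 + (90 - 1) = 11466 + 89 = 11555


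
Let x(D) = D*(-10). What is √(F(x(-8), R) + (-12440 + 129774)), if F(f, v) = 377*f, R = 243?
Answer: √147494 ≈ 384.05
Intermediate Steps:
x(D) = -10*D
√(F(x(-8), R) + (-12440 + 129774)) = √(377*(-10*(-8)) + (-12440 + 129774)) = √(377*80 + 117334) = √(30160 + 117334) = √147494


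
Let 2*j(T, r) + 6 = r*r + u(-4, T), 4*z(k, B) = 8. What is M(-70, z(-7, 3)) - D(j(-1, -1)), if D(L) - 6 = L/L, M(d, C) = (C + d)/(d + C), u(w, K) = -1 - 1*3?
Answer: -6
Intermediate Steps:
u(w, K) = -4 (u(w, K) = -1 - 3 = -4)
z(k, B) = 2 (z(k, B) = (1/4)*8 = 2)
M(d, C) = 1 (M(d, C) = (C + d)/(C + d) = 1)
j(T, r) = -5 + r**2/2 (j(T, r) = -3 + (r*r - 4)/2 = -3 + (r**2 - 4)/2 = -3 + (-4 + r**2)/2 = -3 + (-2 + r**2/2) = -5 + r**2/2)
D(L) = 7 (D(L) = 6 + L/L = 6 + 1 = 7)
M(-70, z(-7, 3)) - D(j(-1, -1)) = 1 - 1*7 = 1 - 7 = -6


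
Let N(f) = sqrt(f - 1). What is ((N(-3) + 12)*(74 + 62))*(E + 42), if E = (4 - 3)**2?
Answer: 70176 + 11696*I ≈ 70176.0 + 11696.0*I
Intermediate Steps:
N(f) = sqrt(-1 + f)
E = 1 (E = 1**2 = 1)
((N(-3) + 12)*(74 + 62))*(E + 42) = ((sqrt(-1 - 3) + 12)*(74 + 62))*(1 + 42) = ((sqrt(-4) + 12)*136)*43 = ((2*I + 12)*136)*43 = ((12 + 2*I)*136)*43 = (1632 + 272*I)*43 = 70176 + 11696*I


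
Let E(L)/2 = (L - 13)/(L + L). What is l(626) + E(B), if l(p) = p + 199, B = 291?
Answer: 240353/291 ≈ 825.96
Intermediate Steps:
l(p) = 199 + p
E(L) = (-13 + L)/L (E(L) = 2*((L - 13)/(L + L)) = 2*((-13 + L)/((2*L))) = 2*((-13 + L)*(1/(2*L))) = 2*((-13 + L)/(2*L)) = (-13 + L)/L)
l(626) + E(B) = (199 + 626) + (-13 + 291)/291 = 825 + (1/291)*278 = 825 + 278/291 = 240353/291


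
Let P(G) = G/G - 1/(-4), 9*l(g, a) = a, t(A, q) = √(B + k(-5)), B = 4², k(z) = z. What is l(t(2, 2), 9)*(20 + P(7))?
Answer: 85/4 ≈ 21.250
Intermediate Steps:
B = 16
t(A, q) = √11 (t(A, q) = √(16 - 5) = √11)
l(g, a) = a/9
P(G) = 5/4 (P(G) = 1 - 1*(-¼) = 1 + ¼ = 5/4)
l(t(2, 2), 9)*(20 + P(7)) = ((⅑)*9)*(20 + 5/4) = 1*(85/4) = 85/4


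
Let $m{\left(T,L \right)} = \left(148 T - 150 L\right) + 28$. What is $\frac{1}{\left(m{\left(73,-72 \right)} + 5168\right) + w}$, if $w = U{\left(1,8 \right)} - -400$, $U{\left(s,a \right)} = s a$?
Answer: $\frac{1}{27208} \approx 3.6754 \cdot 10^{-5}$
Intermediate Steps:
$U{\left(s,a \right)} = a s$
$m{\left(T,L \right)} = 28 - 150 L + 148 T$ ($m{\left(T,L \right)} = \left(- 150 L + 148 T\right) + 28 = 28 - 150 L + 148 T$)
$w = 408$ ($w = 8 \cdot 1 - -400 = 8 + 400 = 408$)
$\frac{1}{\left(m{\left(73,-72 \right)} + 5168\right) + w} = \frac{1}{\left(\left(28 - -10800 + 148 \cdot 73\right) + 5168\right) + 408} = \frac{1}{\left(\left(28 + 10800 + 10804\right) + 5168\right) + 408} = \frac{1}{\left(21632 + 5168\right) + 408} = \frac{1}{26800 + 408} = \frac{1}{27208}$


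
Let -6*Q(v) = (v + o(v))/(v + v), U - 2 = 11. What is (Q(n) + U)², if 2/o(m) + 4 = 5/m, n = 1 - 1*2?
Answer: 1940449/11664 ≈ 166.36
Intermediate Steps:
U = 13 (U = 2 + 11 = 13)
n = -1 (n = 1 - 2 = -1)
o(m) = 2/(-4 + 5/m)
Q(v) = -(v - 2*v/(-5 + 4*v))/(12*v) (Q(v) = -(v - 2*v/(-5 + 4*v))/(6*(v + v)) = -(v - 2*v/(-5 + 4*v))/(6*(2*v)) = -(v - 2*v/(-5 + 4*v))*1/(2*v)/6 = -(v - 2*v/(-5 + 4*v))/(12*v))
(Q(n) + U)² = ((7 - 4*(-1))/(12*(-5 + 4*(-1))) + 13)² = ((7 + 4)/(12*(-5 - 4)) + 13)² = ((1/12)*11/(-9) + 13)² = ((1/12)*(-⅑)*11 + 13)² = (-11/108 + 13)² = (1393/108)² = 1940449/11664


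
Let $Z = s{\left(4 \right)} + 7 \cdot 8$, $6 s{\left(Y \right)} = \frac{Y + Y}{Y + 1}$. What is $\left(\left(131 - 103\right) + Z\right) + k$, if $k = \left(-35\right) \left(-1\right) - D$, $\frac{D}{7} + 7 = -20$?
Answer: $\frac{4624}{15} \approx 308.27$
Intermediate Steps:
$D = -189$ ($D = -49 + 7 \left(-20\right) = -49 - 140 = -189$)
$k = 224$ ($k = \left(-35\right) \left(-1\right) - -189 = 35 + 189 = 224$)
$s{\left(Y \right)} = \frac{Y}{3 \left(1 + Y\right)}$ ($s{\left(Y \right)} = \frac{\left(Y + Y\right) \frac{1}{Y + 1}}{6} = \frac{2 Y \frac{1}{1 + Y}}{6} = \frac{Y}{3 \left(1 + Y\right)}$)
$Z = \frac{844}{15}$ ($Z = \frac{1}{3} \cdot 4 \frac{1}{1 + 4} + 7 \cdot 8 = \frac{1}{3} \cdot 4 \cdot \frac{1}{5} + 56 = \frac{4}{15} + 56 = \frac{844}{15} \approx 56.267$)
$\left(\left(131 - 103\right) + Z\right) + k = \left(\left(131 - 103\right) + \frac{844}{15}\right) + 224 = \left(28 + \frac{844}{15}\right) + 224 = \frac{1264}{15} + 224 = \frac{4624}{15}$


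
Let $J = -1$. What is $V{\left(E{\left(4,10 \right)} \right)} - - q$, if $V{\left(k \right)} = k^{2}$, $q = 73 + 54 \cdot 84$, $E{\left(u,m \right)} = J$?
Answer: $4610$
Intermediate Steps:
$E{\left(u,m \right)} = -1$
$q = 4609$ ($q = 73 + 4536 = 4609$)
$V{\left(E{\left(4,10 \right)} \right)} - - q = \left(-1\right)^{2} - \left(-1\right) 4609 = 1 - -4609 = 1 + 4609 = 4610$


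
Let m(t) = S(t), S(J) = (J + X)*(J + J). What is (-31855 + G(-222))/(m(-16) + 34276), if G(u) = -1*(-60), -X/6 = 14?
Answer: -31795/37476 ≈ -0.84841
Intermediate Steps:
X = -84 (X = -6*14 = -84)
G(u) = 60
S(J) = 2*J*(-84 + J) (S(J) = (J - 84)*(J + J) = (-84 + J)*(2*J) = 2*J*(-84 + J))
m(t) = 2*t*(-84 + t)
(-31855 + G(-222))/(m(-16) + 34276) = (-31855 + 60)/(2*(-16)*(-84 - 16) + 34276) = -31795/(2*(-16)*(-100) + 34276) = -31795/(3200 + 34276) = -31795/37476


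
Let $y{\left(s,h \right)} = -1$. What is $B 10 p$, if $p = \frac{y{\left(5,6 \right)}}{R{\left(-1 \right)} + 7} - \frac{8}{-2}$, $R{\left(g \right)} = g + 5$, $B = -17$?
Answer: $- \frac{7310}{11} \approx -664.54$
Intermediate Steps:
$R{\left(g \right)} = 5 + g$
$p = \frac{43}{11}$ ($p = - \frac{1}{\left(5 - 1\right) + 7} - \frac{8}{-2} = - \frac{1}{4 + 7} - -4 = - \frac{1}{11} + 4 = \frac{43}{11} \approx 3.9091$)
$B 10 p = \left(-17\right) 10 \cdot \frac{43}{11} = \left(-170\right) \frac{43}{11} = - \frac{7310}{11}$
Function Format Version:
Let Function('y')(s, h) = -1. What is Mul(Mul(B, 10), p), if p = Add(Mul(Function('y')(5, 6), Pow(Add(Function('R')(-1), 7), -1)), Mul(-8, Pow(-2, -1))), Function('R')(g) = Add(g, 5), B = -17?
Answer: Rational(-7310, 11) ≈ -664.54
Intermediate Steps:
Function('R')(g) = Add(5, g)
p = Rational(43, 11) (p = Add(Mul(-1, Pow(Add(Add(5, -1), 7), -1)), Mul(-8, Pow(-2, -1))) = Add(Mul(-1, Pow(Add(4, 7), -1)), Mul(-8, Rational(-1, 2))) = Add(Mul(-1, Pow(11, -1)), 4) = Add(Mul(-1, Rational(1, 11)), 4) = Add(Rational(-1, 11), 4) = Rational(43, 11) ≈ 3.9091)
Mul(Mul(B, 10), p) = Mul(Mul(-17, 10), Rational(43, 11)) = Mul(-170, Rational(43, 11)) = Rational(-7310, 11)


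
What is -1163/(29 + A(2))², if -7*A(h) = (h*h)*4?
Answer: -56987/34969 ≈ -1.6296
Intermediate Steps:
A(h) = -4*h²/7 (A(h) = -h*h*4/7 = -h²*4/7 = -4*h²/7)
-1163/(29 + A(2))² = -1163/(29 - 4/7*2²)² = -1163/(29 - 4/7*4)² = -1163/(29 - 16/7)² = -1163/((187/7)²) = -1163/34969/49 = -1163*49/34969 = -56987/34969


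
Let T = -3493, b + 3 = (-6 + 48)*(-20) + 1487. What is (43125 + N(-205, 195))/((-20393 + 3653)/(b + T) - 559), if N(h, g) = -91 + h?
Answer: -122019821/1575851 ≈ -77.431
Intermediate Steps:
b = 644 (b = -3 + ((-6 + 48)*(-20) + 1487) = -3 + (42*(-20) + 1487) = -3 + (-840 + 1487) = -3 + 647 = 644)
(43125 + N(-205, 195))/((-20393 + 3653)/(b + T) - 559) = (43125 + (-91 - 205))/((-20393 + 3653)/(644 - 3493) - 559) = (43125 - 296)/(-16740/(-2849) - 559) = 42829/(-16740*(-1/2849) - 559) = 42829/(16740/2849 - 559) = 42829/(-1575851/2849) = 42829*(-2849/1575851) = -122019821/1575851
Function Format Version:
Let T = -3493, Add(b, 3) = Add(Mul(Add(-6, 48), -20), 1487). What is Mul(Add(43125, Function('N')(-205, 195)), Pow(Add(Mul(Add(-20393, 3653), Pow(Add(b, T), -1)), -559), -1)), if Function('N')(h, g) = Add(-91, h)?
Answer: Rational(-122019821, 1575851) ≈ -77.431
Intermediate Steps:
b = 644 (b = Add(-3, Add(Mul(Add(-6, 48), -20), 1487)) = Add(-3, Add(Mul(42, -20), 1487)) = Add(-3, Add(-840, 1487)) = Add(-3, 647) = 644)
Mul(Add(43125, Function('N')(-205, 195)), Pow(Add(Mul(Add(-20393, 3653), Pow(Add(b, T), -1)), -559), -1)) = Mul(Add(43125, Add(-91, -205)), Pow(Add(Mul(Add(-20393, 3653), Pow(Add(644, -3493), -1)), -559), -1)) = Mul(Add(43125, -296), Pow(Add(Mul(-16740, Pow(-2849, -1)), -559), -1)) = Mul(42829, Pow(Add(Mul(-16740, Rational(-1, 2849)), -559), -1)) = Mul(42829, Pow(Add(Rational(16740, 2849), -559), -1)) = Mul(42829, Pow(Rational(-1575851, 2849), -1)) = Mul(42829, Rational(-2849, 1575851)) = Rational(-122019821, 1575851)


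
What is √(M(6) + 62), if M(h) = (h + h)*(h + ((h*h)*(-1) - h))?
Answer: I*√370 ≈ 19.235*I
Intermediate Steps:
M(h) = -2*h³ (M(h) = (2*h)*(h + (h²*(-1) - h)) = (2*h)*(h + (-h² - h)) = (2*h)*(h + (-h - h²)) = (2*h)*(-h²) = -2*h³)
√(M(6) + 62) = √(-2*6³ + 62) = √(-2*216 + 62) = √(-432 + 62) = √(-370) = I*√370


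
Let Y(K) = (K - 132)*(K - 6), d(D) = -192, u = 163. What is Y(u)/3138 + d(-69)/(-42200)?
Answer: 25748737/16552950 ≈ 1.5555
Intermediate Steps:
Y(K) = (-132 + K)*(-6 + K)
Y(u)/3138 + d(-69)/(-42200) = (792 + 163² - 138*163)/3138 - 192/(-42200) = (792 + 26569 - 22494)*(1/3138) - 192*(-1/42200) = 4867*(1/3138) + 24/5275 = 4867/3138 + 24/5275 = 25748737/16552950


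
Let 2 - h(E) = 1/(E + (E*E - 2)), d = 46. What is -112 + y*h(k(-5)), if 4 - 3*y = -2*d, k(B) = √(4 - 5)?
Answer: -192/5 + 16*I/5 ≈ -38.4 + 3.2*I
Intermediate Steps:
k(B) = I (k(B) = √(-1) = I)
y = 32 (y = 4/3 - (-2)*46/3 = 4/3 - ⅓*(-92) = 4/3 + 92/3 = 32)
h(E) = 2 - 1/(-2 + E + E²) (h(E) = 2 - 1/(E + (E*E - 2)) = 2 - 1/(E + (E² - 2)) = 2 - 1/(E + (-2 + E²)) = 2 - 1/(-2 + E + E²))
-112 + y*h(k(-5)) = -112 + 32*((-5 + 2*I + 2*I²)/(-2 + I + I²)) = -112 + 32*((-5 + 2*I + 2*(-1))/(-2 + I - 1)) = -112 + 32*((-5 + 2*I - 2)/(-3 + I)) = -112 + 32*(((-3 - I)/10)*(-7 + 2*I)) = -112 + 32*((-7 + 2*I)*(-3 - I)/10) = -112 + 16*(-7 + 2*I)*(-3 - I)/5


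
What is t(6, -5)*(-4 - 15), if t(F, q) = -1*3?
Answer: 57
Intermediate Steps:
t(F, q) = -3
t(6, -5)*(-4 - 15) = -3*(-4 - 15) = -3*(-19) = 57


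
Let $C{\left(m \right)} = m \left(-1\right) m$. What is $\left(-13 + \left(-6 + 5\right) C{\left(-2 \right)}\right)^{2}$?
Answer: $81$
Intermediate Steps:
$C{\left(m \right)} = - m^{2}$ ($C{\left(m \right)} = - m m = - m^{2}$)
$\left(-13 + \left(-6 + 5\right) C{\left(-2 \right)}\right)^{2} = \left(-13 + \left(-6 + 5\right) \left(- \left(-2\right)^{2}\right)\right)^{2} = \left(-13 - \left(-1\right) 4\right)^{2} = \left(-13 - -4\right)^{2} = \left(-13 + 4\right)^{2} = \left(-9\right)^{2} = 81$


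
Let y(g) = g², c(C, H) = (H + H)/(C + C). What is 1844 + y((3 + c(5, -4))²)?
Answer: 1167141/625 ≈ 1867.4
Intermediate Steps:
c(C, H) = H/C (c(C, H) = (2*H)/((2*C)) = (2*H)*(1/(2*C)) = H/C)
1844 + y((3 + c(5, -4))²) = 1844 + ((3 - 4/5)²)² = 1844 + ((3 - 4*⅕)²)² = 1844 + ((3 - ⅘)²)² = 1844 + ((11/5)²)² = 1844 + (121/25)² = 1844 + 14641/625 = 1167141/625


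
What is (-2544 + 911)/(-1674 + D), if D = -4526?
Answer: 1633/6200 ≈ 0.26339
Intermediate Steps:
(-2544 + 911)/(-1674 + D) = (-2544 + 911)/(-1674 - 4526) = -1633/(-6200) = -1633*(-1/6200) = 1633/6200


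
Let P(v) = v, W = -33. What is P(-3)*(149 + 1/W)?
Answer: -4916/11 ≈ -446.91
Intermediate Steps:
P(-3)*(149 + 1/W) = -3*(149 + 1/(-33)) = -3*(149 - 1/33) = -3*4916/33 = -4916/11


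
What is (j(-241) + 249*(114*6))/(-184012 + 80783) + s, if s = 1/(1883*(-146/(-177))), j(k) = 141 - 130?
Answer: -6686812379/4054215746 ≈ -1.6493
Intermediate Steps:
j(k) = 11
s = 177/274918 (s = 1/(1883*(-146*(-1/177))) = 1/(1883*(146/177)) = 1/(274918/177) = 177/274918 ≈ 0.00064383)
(j(-241) + 249*(114*6))/(-184012 + 80783) + s = (11 + 249*(114*6))/(-184012 + 80783) + 177/274918 = (11 + 249*684)/(-103229) + 177/274918 = (11 + 170316)*(-1/103229) + 177/274918 = 170327*(-1/103229) + 177/274918 = -170327/103229 + 177/274918 = -6686812379/4054215746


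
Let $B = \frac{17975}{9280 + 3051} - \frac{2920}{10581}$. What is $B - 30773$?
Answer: $- \frac{4014931785448}{130474311} \approx -30772.0$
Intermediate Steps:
$B = \frac{154186955}{130474311}$ ($B = \frac{17975}{12331} - \frac{2920}{10581} = \frac{154186955}{130474311} \approx 1.1817$)
$B - 30773 = \frac{154186955}{130474311} - 30773 = - \frac{4014931785448}{130474311}$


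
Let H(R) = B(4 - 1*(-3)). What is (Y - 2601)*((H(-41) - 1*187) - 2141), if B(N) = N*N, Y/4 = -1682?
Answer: 21260791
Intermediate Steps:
Y = -6728 (Y = 4*(-1682) = -6728)
B(N) = N²
H(R) = 49 (H(R) = (4 - 1*(-3))² = (4 + 3)² = 7² = 49)
(Y - 2601)*((H(-41) - 1*187) - 2141) = (-6728 - 2601)*((49 - 1*187) - 2141) = -9329*((49 - 187) - 2141) = -9329*(-138 - 2141) = -9329*(-2279) = 21260791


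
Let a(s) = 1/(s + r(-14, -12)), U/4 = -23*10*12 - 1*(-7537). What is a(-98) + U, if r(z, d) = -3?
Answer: 1929907/101 ≈ 19108.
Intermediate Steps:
U = 19108 (U = 4*(-23*10*12 - 1*(-7537)) = 4*(-230*12 + 7537) = 4*(-2760 + 7537) = 4*4777 = 19108)
a(s) = 1/(-3 + s) (a(s) = 1/(s - 3) = 1/(-3 + s))
a(-98) + U = 1/(-3 - 98) + 19108 = 1/(-101) + 19108 = -1/101 + 19108 = 1929907/101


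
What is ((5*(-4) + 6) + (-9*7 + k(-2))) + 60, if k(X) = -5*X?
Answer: -7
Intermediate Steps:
((5*(-4) + 6) + (-9*7 + k(-2))) + 60 = ((5*(-4) + 6) + (-9*7 - 5*(-2))) + 60 = ((-20 + 6) + (-63 + 10)) + 60 = (-14 - 53) + 60 = -67 + 60 = -7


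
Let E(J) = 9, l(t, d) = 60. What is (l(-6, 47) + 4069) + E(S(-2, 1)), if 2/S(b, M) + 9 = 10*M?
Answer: 4138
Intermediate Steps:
S(b, M) = 2/(-9 + 10*M)
(l(-6, 47) + 4069) + E(S(-2, 1)) = (60 + 4069) + 9 = 4129 + 9 = 4138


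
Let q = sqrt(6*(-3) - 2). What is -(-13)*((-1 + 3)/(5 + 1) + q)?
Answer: 13/3 + 26*I*sqrt(5) ≈ 4.3333 + 58.138*I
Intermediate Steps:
q = 2*I*sqrt(5) (q = sqrt(-18 - 2) = sqrt(-20) = 2*I*sqrt(5) ≈ 4.4721*I)
-(-13)*((-1 + 3)/(5 + 1) + q) = -(-13)*((-1 + 3)/(5 + 1) + 2*I*sqrt(5)) = -(-13)*(2/6 + 2*I*sqrt(5)) = -(-13)*(2*(1/6) + 2*I*sqrt(5)) = -(-13)*(1/3 + 2*I*sqrt(5)) = -(-13/3 - 26*I*sqrt(5)) = 13/3 + 26*I*sqrt(5)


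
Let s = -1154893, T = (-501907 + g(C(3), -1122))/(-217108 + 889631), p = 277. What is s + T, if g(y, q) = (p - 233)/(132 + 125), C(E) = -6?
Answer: -199609999985078/172838411 ≈ -1.1549e+6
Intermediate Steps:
g(y, q) = 44/257 (g(y, q) = (277 - 233)/(132 + 125) = 44/257)
T = -128990055/172838411 (T = (-501907 + 44/257)/(-217108 + 889631) = -128990055/257/672523 = -128990055/257*1/672523 = -128990055/172838411 ≈ -0.74630)
s + T = -1154893 - 128990055/172838411 = -199609999985078/172838411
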